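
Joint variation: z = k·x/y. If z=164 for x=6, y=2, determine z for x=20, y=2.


z = k·x/y
Solve for k using the known point: k = z·y/x = 164×2/6 = 328/6 ≈ 54.6667
Now evaluate at x=20, y=2:
z = k × 20 / 2 = (328 × 20) / (6 × 2) = 6560/12
≈ 546.6667

546.6667


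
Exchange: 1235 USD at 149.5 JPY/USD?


Amount × rate = 1235 × 149.5
= 184632.50 JPY

184632.50 JPY


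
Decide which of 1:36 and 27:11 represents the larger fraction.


1/36 = 0.0278
27/11 = 2.4545
0.0278 < 2.4545, so 1:36 is less
= 27:11

27:11


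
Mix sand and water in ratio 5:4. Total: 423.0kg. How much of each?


Total parts = 5 + 4 = 9
sand: 423.0 × 5/9 = 235.0kg
water: 423.0 × 4/9 = 188.0kg
= 235.0kg and 188.0kg

235.0kg and 188.0kg


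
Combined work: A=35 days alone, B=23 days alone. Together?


Rate of A = 1/35 per day
Rate of B = 1/23 per day
Combined rate = 1/35 + 1/23 = 58/805 ≈ 0.0720 per day
Days = 1 / combined rate = 805/58
≈ 13.88 days

13.88 days


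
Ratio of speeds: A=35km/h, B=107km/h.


Ratio = 35:107
GCD = 1
Simplified = 35:107
Time ratio (same distance) = 107:35
Speed ratio = 35:107

35:107


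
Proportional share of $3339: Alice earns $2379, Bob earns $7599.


Total income = 2379 + 7599 = $9978
Alice: $3339 × 2379/9978 = $796.10
Bob: $3339 × 7599/9978 = $2542.90
= Alice: $796.10, Bob: $2542.90

Alice: $796.10, Bob: $2542.90


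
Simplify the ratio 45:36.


GCD(45, 36) = 9
45/9 : 36/9
= 5:4

5:4


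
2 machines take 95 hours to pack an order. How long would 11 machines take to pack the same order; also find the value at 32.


Inverse proportion: x × y = constant
k = 2 × 95 = 190
At x=11: k/11 = 17.27
At x=32: k/32 = 5.94
= 17.27 and 5.94

17.27 and 5.94


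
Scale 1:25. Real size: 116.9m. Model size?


Model size = real / scale
= 116.9 / 25
= 4.6760 m

4.6760 m


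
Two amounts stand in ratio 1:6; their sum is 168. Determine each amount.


Let A = 1k, B = 6k.
1k + 6k = 168
7k = 168 → k = 168/7 = 24
A = 1×24 = 24, B = 6×24 = 144
= A = 24, B = 144

A = 24, B = 144


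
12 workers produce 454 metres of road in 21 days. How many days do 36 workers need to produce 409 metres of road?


Days ∝ work / workers, so d₂ = d₁ × (m₁/m₂) × (w₂/w₁)
Workers factor (inverse): 12/36 ≈ 0.3333
Work factor (direct): 409/454 ≈ 0.9009
d₂ = 21 × 12/36 × 409/454 = (21 × 12 × 409) / (36 × 454) = 103068/16344
≈ 6.31 days

6.31 days


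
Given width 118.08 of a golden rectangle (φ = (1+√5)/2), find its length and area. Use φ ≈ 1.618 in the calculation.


φ = (1 + √5) / 2 ≈ 1.618
Length = width × φ = 118.08 × 1.618 = 191.05344
≈ 191.05
Area = width × length = 118.08 × 191.05344 = 22559.5901952 ≈ 22559.59
= Length: 191.05, Area: 22559.59

Length: 191.05, Area: 22559.59


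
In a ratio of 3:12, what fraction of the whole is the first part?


Total parts = 3 + 12 = 15
First part: 3/15 = 1/5
= 1/5

1/5


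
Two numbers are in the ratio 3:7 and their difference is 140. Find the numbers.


Let A = 3k, B = 7k.
7k - 3k = 140
4k = 140 → k = 140/4 = 35
A = 3×35 = 105, B = 7×35 = 245
= A = 105, B = 245

A = 105, B = 245


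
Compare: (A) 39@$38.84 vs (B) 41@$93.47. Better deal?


Deal A: $38.84/39 = $0.9959/unit
Deal B: $93.47/41 = $2.2798/unit
A is cheaper per unit
= Deal A

Deal A


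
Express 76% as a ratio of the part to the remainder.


76% means 76 parts out of 100; remainder = 24
Part : remainder = 76:24
GCD = 4
= 19:6

19:6


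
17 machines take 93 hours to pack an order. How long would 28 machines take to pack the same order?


Inverse proportion: x × y = constant
k = 17 × 93 = 1581
y₂ = k / 28 = 1581 / 28
= 56.46

56.46


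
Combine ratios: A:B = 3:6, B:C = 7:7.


Match B: multiply A:B by 7 → 21:42
Multiply B:C by 6 → 42:42
Combined: 21:42:42
GCD = 21
= 1:2:2

1:2:2


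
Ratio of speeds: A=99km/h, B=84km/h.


Ratio = 99:84
GCD = 3
Simplified = 33:28
Time ratio (same distance) = 28:33
Speed ratio = 33:28

33:28


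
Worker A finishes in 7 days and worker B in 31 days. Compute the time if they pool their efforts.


Rate of A = 1/7 per day
Rate of B = 1/31 per day
Combined rate = 1/7 + 1/31 = 38/217 ≈ 0.1751 per day
Days = 1 / combined rate = 217/38
≈ 5.71 days

5.71 days


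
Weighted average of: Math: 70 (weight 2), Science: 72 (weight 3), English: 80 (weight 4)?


Numerator = 70×2 + 72×3 + 80×4
= 140 + 216 + 320
= 676
Total weight = 9
Weighted avg = 676/9
= 75.11

75.11


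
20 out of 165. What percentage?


Percentage = (part / whole) × 100
= (20 / 165) × 100
≈ 12.12%

12.12%


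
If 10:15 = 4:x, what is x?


Cross multiply: 10 × x = 15 × 4
10x = 60
x = 60 / 10
= 6.00

6.00


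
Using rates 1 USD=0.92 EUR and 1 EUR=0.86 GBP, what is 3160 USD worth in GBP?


Step 1: 3160 USD × 0.92 = 2907.20 EUR
Step 2: 2907.20 EUR × 0.86 = 2500.19 GBP
Implied rate USD→GBP = 0.92 × 0.86 = 0.7912
= 2500.19 GBP

2500.19 GBP


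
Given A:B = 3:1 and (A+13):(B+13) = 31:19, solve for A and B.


Let A = 3k, B = 1k.
(3k + 13) / (1k + 13) = 31/19
Cross-multiply: 19(3k + 13) = 31(1k + 13)
57k + 247 = 31k + 403
57k - 31k = 403 - 247
26k = 156
k = 156/26 = 6
A = 3×6 = 18, B = 1×6 = 6
= A = 18, B = 6

A = 18, B = 6


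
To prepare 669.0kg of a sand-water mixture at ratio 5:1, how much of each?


Total parts = 5 + 1 = 6
sand: 669.0 × 5/6 = 557.5kg
water: 669.0 × 1/6 = 111.5kg
= 557.5kg and 111.5kg

557.5kg and 111.5kg


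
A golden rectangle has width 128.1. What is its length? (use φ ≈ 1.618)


φ = (1 + √5) / 2 ≈ 1.618
Length = width × φ = 128.1 × 1.618 = 207.2658
≈ 207.27

207.27


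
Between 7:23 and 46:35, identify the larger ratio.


7/23 = 0.3043
46/35 = 1.3143
0.3043 < 1.3143, so 7:23 is less
= 46:35

46:35


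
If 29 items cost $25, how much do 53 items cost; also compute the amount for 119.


Direct proportion: y/x = constant
k = 25/29 ≈ 0.8621
y at x=53: k × 53 = 25 × 53 / 29 = 1325/29 ≈ 45.69
y at x=119: k × 119 = 25 × 119 / 29 = 2975/29 ≈ 102.59
= 45.69 and 102.59

45.69 and 102.59


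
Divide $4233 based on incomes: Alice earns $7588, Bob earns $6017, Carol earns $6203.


Total income = 7588 + 6017 + 6203 = $19808
Alice: $4233 × 7588/19808 = $1621.57
Bob: $4233 × 6017/19808 = $1285.84
Carol: $4233 × 6203/19808 = $1325.59
= Alice: $1621.57, Bob: $1285.84, Carol: $1325.59

Alice: $1621.57, Bob: $1285.84, Carol: $1325.59


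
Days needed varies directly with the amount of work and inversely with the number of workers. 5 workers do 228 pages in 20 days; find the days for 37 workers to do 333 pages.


Days ∝ work / workers, so d₂ = d₁ × (m₁/m₂) × (w₂/w₁)
Workers factor (inverse): 5/37 ≈ 0.1351
Work factor (direct): 333/228 ≈ 1.4605
d₂ = 20 × 5/37 × 333/228 = (20 × 5 × 333) / (37 × 228) = 33300/8436
≈ 3.95 days

3.95 days


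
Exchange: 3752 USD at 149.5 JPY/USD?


Amount × rate = 3752 × 149.5
= 560924.00 JPY

560924.00 JPY


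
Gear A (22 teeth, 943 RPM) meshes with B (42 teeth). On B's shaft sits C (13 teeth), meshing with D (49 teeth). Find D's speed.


Stage 1: RPM_B = RPM_A × t_A/t_B = 943 × 22/42 = 20746/42 ≈ 493.95
B and C share a shaft → RPM_C = RPM_B
Stage 2: RPM_D = RPM_C × t_C/t_D = RPM_A × (t_A×t_C)/(t_B×t_D)
Overall ratio = (22×13)/(42×49) = 286/2058
RPM_D = 943 × 286/2058 = 269698/2058
≈ 131.05 RPM

131.05 RPM


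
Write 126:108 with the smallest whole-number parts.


GCD(126, 108) = 18
126/18 : 108/18
= 7:6

7:6


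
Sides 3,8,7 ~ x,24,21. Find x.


Scale factor = 24/8 = 3
Missing side = 3 × 3
= 9.0

9.0


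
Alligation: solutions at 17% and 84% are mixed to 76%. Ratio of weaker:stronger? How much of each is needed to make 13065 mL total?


Let x parts of 17% mix with y parts of 84%.
17x + 84y = 76(x + y)
17x + 84y = 76x + 76y
x(17 - 76) = y(76 - 84)
x/y = (84 - 76)/(76 - 17) = 8/59
Simplify: 8:59
Total parts = 67; one part = 13065/67 = 195.00 mL
17% solution: 8×195.00 = 1560.00 mL
84% solution: 59×195.00 = 11505.00 mL
= ratio 8:59; 1560.00 mL and 11505.00 mL

ratio 8:59; 1560.00 mL and 11505.00 mL


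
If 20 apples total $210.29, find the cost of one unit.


Unit rate = total / quantity
= 210.29 / 20
= $10.51 per unit

$10.51 per unit


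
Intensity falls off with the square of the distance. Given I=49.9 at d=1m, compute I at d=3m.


I₁d₁² = I₂d₂²
I₂ = I₁ × (d₁/d₂)²
= 49.9 × (1/3)²
= 49.9 × 1/9
= 49.9/9
≈ 5.5444

5.5444


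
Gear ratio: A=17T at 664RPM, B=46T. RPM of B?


Gear ratio = 17:46 = 17:46
RPM_B = RPM_A × (teeth_A / teeth_B)
= 664 × (17/46)
= 245.4 RPM

245.4 RPM


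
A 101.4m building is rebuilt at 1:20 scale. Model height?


Model size = real / scale
= 101.4 / 20
= 5.0700 m

5.0700 m


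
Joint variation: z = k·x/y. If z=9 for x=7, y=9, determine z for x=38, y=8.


z = k·x/y
Solve for k using the known point: k = z·y/x = 9×9/7 = 81/7 ≈ 11.5714
Now evaluate at x=38, y=8:
z = k × 38 / 8 = (81 × 38) / (7 × 8) = 3078/56
≈ 54.9643

54.9643


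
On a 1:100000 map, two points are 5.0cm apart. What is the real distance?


Real distance = map distance × scale
= 5.0cm × 100000
= 500000 cm = 5000.0 m
= 5.000 km

5.000 km


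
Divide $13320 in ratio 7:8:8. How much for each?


Total parts = 7 + 8 + 8 = 23
Part 1: 13320 × 7/23 = 4053.91
Part 2: 13320 × 8/23 = 4633.04
Part 3: 13320 × 8/23 = 4633.04
= Part 1: $4053.91, Part 2: $4633.04, Part 3: $4633.04

Part 1: $4053.91, Part 2: $4633.04, Part 3: $4633.04


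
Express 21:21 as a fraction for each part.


Total parts = 21 + 21 = 42
First part: 21/42 = 1/2
Second part: 21/42 = 1/2
= 1/2 and 1/2

1/2 and 1/2


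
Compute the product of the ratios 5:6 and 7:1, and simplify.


Compound ratio = (5×7) : (6×1)
= 35:6
GCD = 1
= 35:6

35:6


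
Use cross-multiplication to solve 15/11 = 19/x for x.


Cross multiply: 15 × x = 11 × 19
15x = 209
x = 209 / 15
= 13.93

13.93


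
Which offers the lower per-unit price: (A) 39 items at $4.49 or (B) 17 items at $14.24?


Deal A: $4.49/39 = $0.1151/unit
Deal B: $14.24/17 = $0.8376/unit
A is cheaper per unit
= Deal A

Deal A


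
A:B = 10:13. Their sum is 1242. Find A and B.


Let A = 10k, B = 13k.
10k + 13k = 1242
23k = 1242 → k = 1242/23 = 54
A = 10×54 = 540, B = 13×54 = 702
= A = 540, B = 702

A = 540, B = 702


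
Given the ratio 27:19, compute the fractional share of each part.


Total parts = 27 + 19 = 46
First part: 27/46 = 27/46
Second part: 19/46 = 19/46
= 27/46 and 19/46

27/46 and 19/46


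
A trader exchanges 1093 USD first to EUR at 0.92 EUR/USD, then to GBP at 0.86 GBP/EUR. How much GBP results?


Step 1: 1093 USD × 0.92 = 1005.56 EUR
Step 2: 1005.56 EUR × 0.86 = 864.78 GBP
Implied rate USD→GBP = 0.92 × 0.86 = 0.7912
= 864.78 GBP

864.78 GBP


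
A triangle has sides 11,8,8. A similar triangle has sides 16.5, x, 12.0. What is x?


Scale factor = 16.5/11 = 1.5
Missing side = 8 × 1.5
= 12.0

12.0


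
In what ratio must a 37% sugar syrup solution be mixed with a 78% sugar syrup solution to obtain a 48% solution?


Let x parts of 37% mix with y parts of 78%.
37x + 78y = 48(x + y)
37x + 78y = 48x + 48y
x(37 - 48) = y(48 - 78)
x/y = (78 - 48)/(48 - 37) = 30/11
Simplify: 30:11
= 30:11

30:11


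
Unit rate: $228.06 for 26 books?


Unit rate = total / quantity
= 228.06 / 26
= $8.77 per unit

$8.77 per unit


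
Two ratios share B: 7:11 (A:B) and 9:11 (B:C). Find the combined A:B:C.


Match B: multiply A:B by 9 → 63:99
Multiply B:C by 11 → 99:121
Combined: 63:99:121
GCD = 1
= 63:99:121

63:99:121


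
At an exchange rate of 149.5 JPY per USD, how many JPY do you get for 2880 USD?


Amount × rate = 2880 × 149.5
= 430560.00 JPY

430560.00 JPY


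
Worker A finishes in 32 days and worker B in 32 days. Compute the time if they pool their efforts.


Rate of A = 1/32 per day
Rate of B = 1/32 per day
Combined rate = 1/32 + 1/32 = 64/1024 = 0.0625 per day
Days = 1 / combined rate = 1024/64
= 16.00 days

16.00 days


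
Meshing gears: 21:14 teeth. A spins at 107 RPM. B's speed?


Gear ratio = 21:14 = 3:2
RPM_B = RPM_A × (teeth_A / teeth_B)
= 107 × (21/14)
= 160.5 RPM

160.5 RPM


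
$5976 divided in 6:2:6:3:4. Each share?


Total parts = 6 + 2 + 6 + 3 + 4 = 21
Part 1: 5976 × 6/21 = 1707.43
Part 2: 5976 × 2/21 = 569.14
Part 3: 5976 × 6/21 = 1707.43
Part 4: 5976 × 3/21 = 853.71
Part 5: 5976 × 4/21 = 1138.29
= Part 1: $1707.43, Part 2: $569.14, Part 3: $1707.43, Part 4: $853.71, Part 5: $1138.29

Part 1: $1707.43, Part 2: $569.14, Part 3: $1707.43, Part 4: $853.71, Part 5: $1138.29


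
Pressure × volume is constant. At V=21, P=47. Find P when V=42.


Inverse proportion: x × y = constant
k = 21 × 47 = 987
y₂ = k / 42 = 987 / 42
= 23.50

23.50


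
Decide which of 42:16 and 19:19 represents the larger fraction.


42/16 = 2.6250
19/19 = 1.0000
2.6250 > 1.0000, so 42:16 is greater
= 42:16

42:16


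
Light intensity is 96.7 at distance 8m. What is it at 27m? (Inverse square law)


I₁d₁² = I₂d₂²
I₂ = I₁ × (d₁/d₂)²
= 96.7 × (8/27)²
= 96.7 × 64/729
= 6188.8/729
≈ 8.4894

8.4894


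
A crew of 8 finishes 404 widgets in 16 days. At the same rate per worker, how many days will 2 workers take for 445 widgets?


Days ∝ work / workers, so d₂ = d₁ × (m₁/m₂) × (w₂/w₁)
Workers factor (inverse): 8/2 = 4.0000
Work factor (direct): 445/404 ≈ 1.1015
d₂ = 16 × 8/2 × 445/404 = (16 × 8 × 445) / (2 × 404) = 56960/808
≈ 70.50 days

70.50 days


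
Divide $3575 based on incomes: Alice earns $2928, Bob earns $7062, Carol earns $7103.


Total income = 2928 + 7062 + 7103 = $17093
Alice: $3575 × 2928/17093 = $612.39
Bob: $3575 × 7062/17093 = $1477.02
Carol: $3575 × 7103/17093 = $1485.59
= Alice: $612.39, Bob: $1477.02, Carol: $1485.59

Alice: $612.39, Bob: $1477.02, Carol: $1485.59


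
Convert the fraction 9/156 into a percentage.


Percentage = (part / whole) × 100
= (9 / 156) × 100
≈ 5.77%

5.77%


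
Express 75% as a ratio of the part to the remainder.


75% means 75 parts out of 100; remainder = 25
Part : remainder = 75:25
GCD = 25
= 3:1

3:1


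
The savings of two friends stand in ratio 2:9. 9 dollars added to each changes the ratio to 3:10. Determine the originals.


Let A = 2k, B = 9k.
(2k + 9) / (9k + 9) = 3/10
Cross-multiply: 10(2k + 9) = 3(9k + 9)
20k + 90 = 27k + 27
20k - 27k = 27 - 90
-7k = -63
k = -63/-7 = 9
A = 2×9 = 18, B = 9×9 = 81
= A = 18, B = 81

A = 18, B = 81


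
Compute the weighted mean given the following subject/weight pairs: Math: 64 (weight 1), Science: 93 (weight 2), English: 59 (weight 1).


Numerator = 64×1 + 93×2 + 59×1
= 64 + 186 + 59
= 309
Total weight = 4
Weighted avg = 309/4
= 77.25

77.25


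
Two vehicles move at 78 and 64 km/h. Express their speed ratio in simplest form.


Ratio = 78:64
GCD = 2
Simplified = 39:32
Time ratio (same distance) = 32:39
Speed ratio = 39:32

39:32


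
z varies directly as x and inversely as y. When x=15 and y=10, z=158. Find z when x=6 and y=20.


z = k·x/y
Solve for k using the known point: k = z·y/x = 158×10/15 = 1580/15 ≈ 105.3333
Now evaluate at x=6, y=20:
z = k × 6 / 20 = (1580 × 6) / (15 × 20) = 9480/300
= 31.6000

31.6000


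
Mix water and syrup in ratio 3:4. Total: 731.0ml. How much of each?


Total parts = 3 + 4 = 7
water: 731.0 × 3/7 = 313.3ml
syrup: 731.0 × 4/7 = 417.7ml
= 313.3ml and 417.7ml

313.3ml and 417.7ml


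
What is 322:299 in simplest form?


GCD(322, 299) = 23
322/23 : 299/23
= 14:13

14:13


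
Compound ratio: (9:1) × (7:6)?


Compound ratio = (9×7) : (1×6)
= 63:6
GCD = 3
= 21:2

21:2


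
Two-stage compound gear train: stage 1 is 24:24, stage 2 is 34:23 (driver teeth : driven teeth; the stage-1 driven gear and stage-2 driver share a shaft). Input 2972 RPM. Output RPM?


Stage 1: RPM_B = RPM_A × t_A/t_B = 2972 × 24/24 = 71328/24 = 2972.00
B and C share a shaft → RPM_C = RPM_B
Stage 2: RPM_D = RPM_C × t_C/t_D = RPM_A × (t_A×t_C)/(t_B×t_D)
Overall ratio = (24×34)/(24×23) = 816/552
RPM_D = 2972 × 816/552 = 2425152/552
≈ 4393.39 RPM

4393.39 RPM


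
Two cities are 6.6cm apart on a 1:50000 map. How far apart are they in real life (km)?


Real distance = map distance × scale
= 6.6cm × 50000
= 330000 cm = 3300.0 m
= 3.300 km

3.300 km


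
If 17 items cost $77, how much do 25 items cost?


Direct proportion: y/x = constant
k = 77/17 ≈ 4.5294
y₂ = k × 25 = 77 × 25 / 17 = 1925/17
≈ 113.24

113.24


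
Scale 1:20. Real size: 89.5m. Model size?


Model size = real / scale
= 89.5 / 20
= 4.4750 m

4.4750 m


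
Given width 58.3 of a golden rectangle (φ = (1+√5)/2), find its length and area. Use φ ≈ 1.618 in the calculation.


φ = (1 + √5) / 2 ≈ 1.618
Length = width × φ = 58.3 × 1.618 = 94.3294
≈ 94.33
Area = width × length = 58.3 × 94.3294 = 5499.40402 ≈ 5499.40
= Length: 94.33, Area: 5499.40

Length: 94.33, Area: 5499.40


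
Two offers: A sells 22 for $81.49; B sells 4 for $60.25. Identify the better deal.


Deal A: $81.49/22 = $3.7041/unit
Deal B: $60.25/4 = $15.0625/unit
A is cheaper per unit
= Deal A

Deal A


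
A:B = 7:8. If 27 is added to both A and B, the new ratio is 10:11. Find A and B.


Let A = 7k, B = 8k.
(7k + 27) / (8k + 27) = 10/11
Cross-multiply: 11(7k + 27) = 10(8k + 27)
77k + 297 = 80k + 270
77k - 80k = 270 - 297
-3k = -27
k = -27/-3 = 9
A = 7×9 = 63, B = 8×9 = 72
= A = 63, B = 72

A = 63, B = 72


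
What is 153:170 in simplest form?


GCD(153, 170) = 17
153/17 : 170/17
= 9:10

9:10


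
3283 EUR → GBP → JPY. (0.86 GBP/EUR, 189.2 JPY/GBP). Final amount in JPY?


Step 1: 3283 EUR × 0.86 = 2823.38 GBP
Step 2: 2823.38 GBP × 189.2 = 534183.50 JPY
Implied rate EUR→JPY = 0.86 × 189.2 = 162.7120
= 534183.50 JPY

534183.50 JPY


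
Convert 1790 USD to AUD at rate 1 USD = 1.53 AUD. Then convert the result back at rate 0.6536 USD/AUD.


Amount × rate = 1790 × 1.53 = 2738.70 AUD
Round-trip: 2738.70 × 0.6536 = 1790.01 USD
= 2738.70 AUD, then 1790.01 USD

2738.70 AUD, then 1790.01 USD


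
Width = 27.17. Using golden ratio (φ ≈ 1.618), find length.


φ = (1 + √5) / 2 ≈ 1.618
Length = width × φ = 27.17 × 1.618 = 43.96106
≈ 43.96

43.96


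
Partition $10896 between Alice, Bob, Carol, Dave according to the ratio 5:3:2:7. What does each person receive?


Total parts = 5 + 3 + 2 + 7 = 17
Alice: 10896 × 5/17 = 3204.71
Bob: 10896 × 3/17 = 1922.82
Carol: 10896 × 2/17 = 1281.88
Dave: 10896 × 7/17 = 4486.59
= Alice: $3204.71, Bob: $1922.82, Carol: $1281.88, Dave: $4486.59

Alice: $3204.71, Bob: $1922.82, Carol: $1281.88, Dave: $4486.59


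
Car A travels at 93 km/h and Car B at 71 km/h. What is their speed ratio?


Ratio = 93:71
GCD = 1
Simplified = 93:71
Time ratio (same distance) = 71:93
Speed ratio = 93:71

93:71


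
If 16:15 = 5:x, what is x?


Cross multiply: 16 × x = 15 × 5
16x = 75
x = 75 / 16
= 4.69

4.69


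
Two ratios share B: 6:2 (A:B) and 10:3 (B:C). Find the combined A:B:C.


Match B: multiply A:B by 10 → 60:20
Multiply B:C by 2 → 20:6
Combined: 60:20:6
GCD = 2
= 30:10:3

30:10:3


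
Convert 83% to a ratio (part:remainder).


83% means 83 parts out of 100; remainder = 17
Part : remainder = 83:17
GCD = 1
= 83:17

83:17


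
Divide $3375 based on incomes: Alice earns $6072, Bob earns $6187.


Total income = 6072 + 6187 = $12259
Alice: $3375 × 6072/12259 = $1671.67
Bob: $3375 × 6187/12259 = $1703.33
= Alice: $1671.67, Bob: $1703.33

Alice: $1671.67, Bob: $1703.33


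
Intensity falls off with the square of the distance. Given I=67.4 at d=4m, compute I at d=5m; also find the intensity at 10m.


I₁d₁² = I₂d₂²
I at 5m = 67.4 × (4/5)² = 67.4 × 16/25 = 1078.4/25 = 43.1360
I at 10m = 67.4 × (4/10)² = 67.4 × 16/100 = 1078.4/100 = 10.7840
= 43.1360 and 10.7840

43.1360 and 10.7840


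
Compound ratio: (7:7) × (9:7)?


Compound ratio = (7×9) : (7×7)
= 63:49
GCD = 7
= 9:7

9:7


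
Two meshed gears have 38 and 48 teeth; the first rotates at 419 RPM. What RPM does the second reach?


Gear ratio = 38:48 = 19:24
RPM_B = RPM_A × (teeth_A / teeth_B)
= 419 × (38/48)
= 331.7 RPM

331.7 RPM


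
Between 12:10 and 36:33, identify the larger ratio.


12/10 = 1.2000
36/33 = 1.0909
1.2000 > 1.0909, so 12:10 is greater
= 12:10

12:10


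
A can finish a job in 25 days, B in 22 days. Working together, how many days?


Rate of A = 1/25 per day
Rate of B = 1/22 per day
Combined rate = 1/25 + 1/22 = 47/550 ≈ 0.0855 per day
Days = 1 / combined rate = 550/47
≈ 11.70 days

11.70 days


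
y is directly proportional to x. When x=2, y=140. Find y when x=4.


Direct proportion: y/x = constant
k = 140/2 = 70.0000
y₂ = k × 4 = 140 × 4 / 2 = 560/2
= 280.00

280.00


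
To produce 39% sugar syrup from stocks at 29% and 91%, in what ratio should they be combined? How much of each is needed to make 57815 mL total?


Let x parts of 29% mix with y parts of 91%.
29x + 91y = 39(x + y)
29x + 91y = 39x + 39y
x(29 - 39) = y(39 - 91)
x/y = (91 - 39)/(39 - 29) = 52/10
Simplify: 26:5
Total parts = 31; one part = 57815/31 = 1865.00 mL
29% solution: 26×1865.00 = 48490.00 mL
91% solution: 5×1865.00 = 9325.00 mL
= ratio 26:5; 48490.00 mL and 9325.00 mL

ratio 26:5; 48490.00 mL and 9325.00 mL


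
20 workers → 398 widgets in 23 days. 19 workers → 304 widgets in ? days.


Days ∝ work / workers, so d₂ = d₁ × (m₁/m₂) × (w₂/w₁)
Workers factor (inverse): 20/19 ≈ 1.0526
Work factor (direct): 304/398 ≈ 0.7638
d₂ = 23 × 20/19 × 304/398 = (23 × 20 × 304) / (19 × 398) = 139840/7562
≈ 18.49 days

18.49 days


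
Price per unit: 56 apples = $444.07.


Unit rate = total / quantity
= 444.07 / 56
= $7.93 per unit

$7.93 per unit


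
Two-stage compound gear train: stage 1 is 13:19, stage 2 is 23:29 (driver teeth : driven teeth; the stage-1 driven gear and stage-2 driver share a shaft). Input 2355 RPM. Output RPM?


Stage 1: RPM_B = RPM_A × t_A/t_B = 2355 × 13/19 = 30615/19 ≈ 1611.32
B and C share a shaft → RPM_C = RPM_B
Stage 2: RPM_D = RPM_C × t_C/t_D = RPM_A × (t_A×t_C)/(t_B×t_D)
Overall ratio = (13×23)/(19×29) = 299/551
RPM_D = 2355 × 299/551 = 704145/551
≈ 1277.94 RPM

1277.94 RPM


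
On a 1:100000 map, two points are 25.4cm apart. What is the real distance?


Real distance = map distance × scale
= 25.4cm × 100000
= 2540000 cm = 25400.0 m
= 25.400 km

25.400 km


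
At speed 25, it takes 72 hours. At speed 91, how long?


Inverse proportion: x × y = constant
k = 25 × 72 = 1800
y₂ = k / 91 = 1800 / 91
= 19.78

19.78


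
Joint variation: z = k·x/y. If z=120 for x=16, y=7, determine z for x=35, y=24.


z = k·x/y
Solve for k using the known point: k = z·y/x = 120×7/16 = 840/16 = 52.5000
Now evaluate at x=35, y=24:
z = k × 35 / 24 = (840 × 35) / (16 × 24) = 29400/384
= 76.5625

76.5625


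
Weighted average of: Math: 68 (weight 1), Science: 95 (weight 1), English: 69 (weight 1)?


Numerator = 68×1 + 95×1 + 69×1
= 68 + 95 + 69
= 232
Total weight = 3
Weighted avg = 232/3
= 77.33

77.33


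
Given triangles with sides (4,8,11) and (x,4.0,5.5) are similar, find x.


Scale factor = 4.0/8 = 0.5
Missing side = 4 × 0.5
= 2.0

2.0


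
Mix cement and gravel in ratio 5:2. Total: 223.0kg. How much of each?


Total parts = 5 + 2 = 7
cement: 223.0 × 5/7 = 159.3kg
gravel: 223.0 × 2/7 = 63.7kg
= 159.3kg and 63.7kg

159.3kg and 63.7kg


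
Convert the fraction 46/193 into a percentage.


Percentage = (part / whole) × 100
= (46 / 193) × 100
≈ 23.83%

23.83%


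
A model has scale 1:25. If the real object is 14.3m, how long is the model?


Model size = real / scale
= 14.3 / 25
= 0.5720 m

0.5720 m


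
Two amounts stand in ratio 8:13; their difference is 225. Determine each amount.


Let A = 8k, B = 13k.
13k - 8k = 225
5k = 225 → k = 225/5 = 45
A = 8×45 = 360, B = 13×45 = 585
= A = 360, B = 585

A = 360, B = 585


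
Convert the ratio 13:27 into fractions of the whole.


Total parts = 13 + 27 = 40
First part: 13/40 = 13/40
Second part: 27/40 = 27/40
= 13/40 and 27/40

13/40 and 27/40


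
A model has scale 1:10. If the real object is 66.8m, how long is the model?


Model size = real / scale
= 66.8 / 10
= 6.6800 m

6.6800 m


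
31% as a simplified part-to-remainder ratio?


31% means 31 parts out of 100; remainder = 69
Part : remainder = 31:69
GCD = 1
= 31:69

31:69


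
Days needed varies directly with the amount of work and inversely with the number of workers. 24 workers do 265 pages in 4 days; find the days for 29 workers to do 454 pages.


Days ∝ work / workers, so d₂ = d₁ × (m₁/m₂) × (w₂/w₁)
Workers factor (inverse): 24/29 ≈ 0.8276
Work factor (direct): 454/265 ≈ 1.7132
d₂ = 4 × 24/29 × 454/265 = (4 × 24 × 454) / (29 × 265) = 43584/7685
≈ 5.67 days

5.67 days


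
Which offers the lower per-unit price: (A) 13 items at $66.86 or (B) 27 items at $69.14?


Deal A: $66.86/13 = $5.1431/unit
Deal B: $69.14/27 = $2.5607/unit
B is cheaper per unit
= Deal B

Deal B


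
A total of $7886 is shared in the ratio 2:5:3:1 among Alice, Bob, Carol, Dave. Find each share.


Total parts = 2 + 5 + 3 + 1 = 11
Alice: 7886 × 2/11 = 1433.82
Bob: 7886 × 5/11 = 3584.55
Carol: 7886 × 3/11 = 2150.73
Dave: 7886 × 1/11 = 716.91
= Alice: $1433.82, Bob: $3584.55, Carol: $2150.73, Dave: $716.91

Alice: $1433.82, Bob: $3584.55, Carol: $2150.73, Dave: $716.91


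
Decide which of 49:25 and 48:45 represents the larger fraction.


49/25 = 1.9600
48/45 = 1.0667
1.9600 > 1.0667, so 49:25 is greater
= 49:25

49:25


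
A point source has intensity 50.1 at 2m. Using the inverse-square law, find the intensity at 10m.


I₁d₁² = I₂d₂²
I₂ = I₁ × (d₁/d₂)²
= 50.1 × (2/10)²
= 50.1 × 4/100
= 200.4/100
= 2.0040

2.0040


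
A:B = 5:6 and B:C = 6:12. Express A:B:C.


Match B: multiply A:B by 6 → 30:36
Multiply B:C by 6 → 36:72
Combined: 30:36:72
GCD = 6
= 5:6:12

5:6:12


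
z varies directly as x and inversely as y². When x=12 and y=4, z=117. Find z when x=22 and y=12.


z = k·x/y²
Solve for k using the known point: k = z·y²/x = 117×16/12 = 1872/12 = 156.0000
Now evaluate at x=22, y=12:
z = k × 22 / 144 = (1872 × 22) / (12 × 144) = 41184/1728
≈ 23.8333

23.8333


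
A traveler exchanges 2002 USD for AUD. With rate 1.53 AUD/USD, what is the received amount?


Amount × rate = 2002 × 1.53
= 3063.06 AUD

3063.06 AUD


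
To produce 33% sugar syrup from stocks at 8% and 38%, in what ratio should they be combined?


Let x parts of 8% mix with y parts of 38%.
8x + 38y = 33(x + y)
8x + 38y = 33x + 33y
x(8 - 33) = y(33 - 38)
x/y = (38 - 33)/(33 - 8) = 5/25
Simplify: 1:5
= 1:5

1:5


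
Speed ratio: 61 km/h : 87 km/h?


Ratio = 61:87
GCD = 1
Simplified = 61:87
Time ratio (same distance) = 87:61
Speed ratio = 61:87

61:87


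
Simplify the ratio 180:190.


GCD(180, 190) = 10
180/10 : 190/10
= 18:19

18:19


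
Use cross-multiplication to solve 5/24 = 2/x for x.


Cross multiply: 5 × x = 24 × 2
5x = 48
x = 48 / 5
= 9.60

9.60


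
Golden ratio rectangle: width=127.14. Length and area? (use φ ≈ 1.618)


φ = (1 + √5) / 2 ≈ 1.618
Length = width × φ = 127.14 × 1.618 = 205.71252
≈ 205.71
Area = width × length = 127.14 × 205.71252 = 26154.2897928 ≈ 26154.29
= Length: 205.71, Area: 26154.29

Length: 205.71, Area: 26154.29


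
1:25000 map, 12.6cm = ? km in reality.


Real distance = map distance × scale
= 12.6cm × 25000
= 315000 cm = 3150.0 m
= 3.150 km

3.150 km


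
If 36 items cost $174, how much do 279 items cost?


Direct proportion: y/x = constant
k = 174/36 ≈ 4.8333
y₂ = k × 279 = 174 × 279 / 36 = 48546/36
= 1348.50

1348.50


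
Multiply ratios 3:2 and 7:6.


Compound ratio = (3×7) : (2×6)
= 21:12
GCD = 3
= 7:4

7:4


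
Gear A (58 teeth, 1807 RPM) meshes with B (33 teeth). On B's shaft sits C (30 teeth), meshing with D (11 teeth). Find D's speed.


Stage 1: RPM_B = RPM_A × t_A/t_B = 1807 × 58/33 = 104806/33 ≈ 3175.94
B and C share a shaft → RPM_C = RPM_B
Stage 2: RPM_D = RPM_C × t_C/t_D = RPM_A × (t_A×t_C)/(t_B×t_D)
Overall ratio = (58×30)/(33×11) = 1740/363
RPM_D = 1807 × 1740/363 = 3144180/363
≈ 8661.65 RPM

8661.65 RPM


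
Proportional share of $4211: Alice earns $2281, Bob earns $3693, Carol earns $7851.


Total income = 2281 + 3693 + 7851 = $13825
Alice: $4211 × 2281/13825 = $694.78
Bob: $4211 × 3693/13825 = $1124.86
Carol: $4211 × 7851/13825 = $2391.36
= Alice: $694.78, Bob: $1124.86, Carol: $2391.36

Alice: $694.78, Bob: $1124.86, Carol: $2391.36


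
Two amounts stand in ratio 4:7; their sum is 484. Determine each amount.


Let A = 4k, B = 7k.
4k + 7k = 484
11k = 484 → k = 484/11 = 44
A = 4×44 = 176, B = 7×44 = 308
= A = 176, B = 308

A = 176, B = 308


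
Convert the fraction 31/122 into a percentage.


Percentage = (part / whole) × 100
= (31 / 122) × 100
≈ 25.41%

25.41%


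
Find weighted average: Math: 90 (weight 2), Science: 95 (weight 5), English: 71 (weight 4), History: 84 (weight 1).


Numerator = 90×2 + 95×5 + 71×4 + 84×1
= 180 + 475 + 284 + 84
= 1023
Total weight = 12
Weighted avg = 1023/12
= 85.25

85.25


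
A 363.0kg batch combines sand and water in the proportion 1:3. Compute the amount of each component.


Total parts = 1 + 3 = 4
sand: 363.0 × 1/4 = 90.8kg
water: 363.0 × 3/4 = 272.3kg
= 90.8kg and 272.3kg

90.8kg and 272.3kg


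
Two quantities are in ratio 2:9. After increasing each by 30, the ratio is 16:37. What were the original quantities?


Let A = 2k, B = 9k.
(2k + 30) / (9k + 30) = 16/37
Cross-multiply: 37(2k + 30) = 16(9k + 30)
74k + 1110 = 144k + 480
74k - 144k = 480 - 1110
-70k = -630
k = -630/-70 = 9
A = 2×9 = 18, B = 9×9 = 81
= A = 18, B = 81

A = 18, B = 81


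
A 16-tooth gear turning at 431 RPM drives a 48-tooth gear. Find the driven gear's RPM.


Gear ratio = 16:48 = 1:3
RPM_B = RPM_A × (teeth_A / teeth_B)
= 431 × (16/48)
= 143.7 RPM

143.7 RPM


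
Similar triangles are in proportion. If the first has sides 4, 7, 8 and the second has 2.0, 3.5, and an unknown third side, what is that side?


Scale factor = 2.0/4 = 0.5
Missing side = 8 × 0.5
= 4.0

4.0


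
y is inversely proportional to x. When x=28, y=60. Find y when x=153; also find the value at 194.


Inverse proportion: x × y = constant
k = 28 × 60 = 1680
At x=153: k/153 = 10.98
At x=194: k/194 = 8.66
= 10.98 and 8.66

10.98 and 8.66


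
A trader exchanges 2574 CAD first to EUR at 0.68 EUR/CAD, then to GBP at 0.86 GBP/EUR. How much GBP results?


Step 1: 2574 CAD × 0.68 = 1750.32 EUR
Step 2: 1750.32 EUR × 0.86 = 1505.28 GBP
Implied rate CAD→GBP = 0.68 × 0.86 = 0.5848
= 1505.28 GBP

1505.28 GBP


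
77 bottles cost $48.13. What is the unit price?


Unit rate = total / quantity
= 48.13 / 77
= $0.63 per unit

$0.63 per unit


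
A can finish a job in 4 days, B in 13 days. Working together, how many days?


Rate of A = 1/4 per day
Rate of B = 1/13 per day
Combined rate = 1/4 + 1/13 = 17/52 ≈ 0.3269 per day
Days = 1 / combined rate = 52/17
≈ 3.06 days

3.06 days


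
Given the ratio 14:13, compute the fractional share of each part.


Total parts = 14 + 13 = 27
First part: 14/27 = 14/27
Second part: 13/27 = 13/27
= 14/27 and 13/27

14/27 and 13/27


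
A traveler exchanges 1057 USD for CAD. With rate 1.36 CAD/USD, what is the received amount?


Amount × rate = 1057 × 1.36
= 1437.52 CAD

1437.52 CAD


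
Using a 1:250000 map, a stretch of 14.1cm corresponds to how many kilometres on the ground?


Real distance = map distance × scale
= 14.1cm × 250000
= 3525000 cm = 35250.0 m
= 35.250 km

35.250 km


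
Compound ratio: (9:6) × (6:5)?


Compound ratio = (9×6) : (6×5)
= 54:30
GCD = 6
= 9:5

9:5


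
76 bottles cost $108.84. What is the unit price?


Unit rate = total / quantity
= 108.84 / 76
= $1.43 per unit

$1.43 per unit


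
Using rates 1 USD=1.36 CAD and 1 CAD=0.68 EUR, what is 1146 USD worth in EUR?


Step 1: 1146 USD × 1.36 = 1558.56 CAD
Step 2: 1558.56 CAD × 0.68 = 1059.82 EUR
Implied rate USD→EUR = 1.36 × 0.68 = 0.9248
= 1059.82 EUR

1059.82 EUR


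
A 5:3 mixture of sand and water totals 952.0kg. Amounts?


Total parts = 5 + 3 = 8
sand: 952.0 × 5/8 = 595.0kg
water: 952.0 × 3/8 = 357.0kg
= 595.0kg and 357.0kg

595.0kg and 357.0kg


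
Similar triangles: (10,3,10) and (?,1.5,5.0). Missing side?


Scale factor = 1.5/3 = 0.5
Missing side = 10 × 0.5
= 5.0

5.0


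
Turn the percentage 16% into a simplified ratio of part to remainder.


16% means 16 parts out of 100; remainder = 84
Part : remainder = 16:84
GCD = 4
= 4:21

4:21


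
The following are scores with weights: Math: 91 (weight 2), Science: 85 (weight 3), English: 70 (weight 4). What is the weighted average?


Numerator = 91×2 + 85×3 + 70×4
= 182 + 255 + 280
= 717
Total weight = 9
Weighted avg = 717/9
= 79.67

79.67


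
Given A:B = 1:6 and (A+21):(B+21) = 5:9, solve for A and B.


Let A = 1k, B = 6k.
(1k + 21) / (6k + 21) = 5/9
Cross-multiply: 9(1k + 21) = 5(6k + 21)
9k + 189 = 30k + 105
9k - 30k = 105 - 189
-21k = -84
k = -84/-21 = 4
A = 1×4 = 4, B = 6×4 = 24
= A = 4, B = 24

A = 4, B = 24


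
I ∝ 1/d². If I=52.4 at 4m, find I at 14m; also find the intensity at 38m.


I₁d₁² = I₂d₂²
I at 14m = 52.4 × (4/14)² = 52.4 × 16/196 = 838.4/196 ≈ 4.2776
I at 38m = 52.4 × (4/38)² = 52.4 × 16/1444 = 838.4/1444 ≈ 0.5806
= 4.2776 and 0.5806

4.2776 and 0.5806


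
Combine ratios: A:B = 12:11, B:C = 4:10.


Match B: multiply A:B by 4 → 48:44
Multiply B:C by 11 → 44:110
Combined: 48:44:110
GCD = 2
= 24:22:55

24:22:55


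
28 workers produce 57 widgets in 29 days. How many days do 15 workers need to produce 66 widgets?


Days ∝ work / workers, so d₂ = d₁ × (m₁/m₂) × (w₂/w₁)
Workers factor (inverse): 28/15 ≈ 1.8667
Work factor (direct): 66/57 ≈ 1.1579
d₂ = 29 × 28/15 × 66/57 = (29 × 28 × 66) / (15 × 57) = 53592/855
≈ 62.68 days

62.68 days


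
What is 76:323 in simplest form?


GCD(76, 323) = 19
76/19 : 323/19
= 4:17

4:17


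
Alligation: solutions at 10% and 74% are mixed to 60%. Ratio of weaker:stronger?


Let x parts of 10% mix with y parts of 74%.
10x + 74y = 60(x + y)
10x + 74y = 60x + 60y
x(10 - 60) = y(60 - 74)
x/y = (74 - 60)/(60 - 10) = 14/50
Simplify: 7:25
= 7:25

7:25


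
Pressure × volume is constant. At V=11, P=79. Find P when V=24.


Inverse proportion: x × y = constant
k = 11 × 79 = 869
y₂ = k / 24 = 869 / 24
= 36.21

36.21


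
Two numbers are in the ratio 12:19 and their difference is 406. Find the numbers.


Let A = 12k, B = 19k.
19k - 12k = 406
7k = 406 → k = 406/7 = 58
A = 12×58 = 696, B = 19×58 = 1102
= A = 696, B = 1102

A = 696, B = 1102


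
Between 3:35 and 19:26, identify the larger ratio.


3/35 = 0.0857
19/26 = 0.7308
0.0857 < 0.7308, so 3:35 is less
= 19:26

19:26


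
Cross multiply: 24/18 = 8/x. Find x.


Cross multiply: 24 × x = 18 × 8
24x = 144
x = 144 / 24
= 6.00

6.00


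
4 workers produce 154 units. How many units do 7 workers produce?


Direct proportion: y/x = constant
k = 154/4 = 38.5000
y₂ = k × 7 = 154 × 7 / 4 = 1078/4
= 269.50

269.50


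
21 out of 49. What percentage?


Percentage = (part / whole) × 100
= (21 / 49) × 100
≈ 42.86%

42.86%


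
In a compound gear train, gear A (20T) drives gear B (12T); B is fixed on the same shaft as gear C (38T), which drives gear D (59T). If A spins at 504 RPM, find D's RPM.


Stage 1: RPM_B = RPM_A × t_A/t_B = 504 × 20/12 = 10080/12 = 840.00
B and C share a shaft → RPM_C = RPM_B
Stage 2: RPM_D = RPM_C × t_C/t_D = RPM_A × (t_A×t_C)/(t_B×t_D)
Overall ratio = (20×38)/(12×59) = 760/708
RPM_D = 504 × 760/708 = 383040/708
≈ 541.02 RPM

541.02 RPM


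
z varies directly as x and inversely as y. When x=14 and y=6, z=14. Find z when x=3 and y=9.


z = k·x/y
Solve for k using the known point: k = z·y/x = 14×6/14 = 84/14 = 6.0000
Now evaluate at x=3, y=9:
z = k × 3 / 9 = (84 × 3) / (14 × 9) = 252/126
= 2.0000

2.0000


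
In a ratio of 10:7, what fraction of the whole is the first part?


Total parts = 10 + 7 = 17
First part: 10/17 = 10/17
= 10/17

10/17


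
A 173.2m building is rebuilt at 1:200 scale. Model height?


Model size = real / scale
= 173.2 / 200
= 0.8660 m

0.8660 m


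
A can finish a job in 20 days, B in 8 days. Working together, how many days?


Rate of A = 1/20 per day
Rate of B = 1/8 per day
Combined rate = 1/20 + 1/8 = 28/160 = 0.1750 per day
Days = 1 / combined rate = 160/28
≈ 5.71 days

5.71 days


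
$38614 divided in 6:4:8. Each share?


Total parts = 6 + 4 + 8 = 18
Part 1: 38614 × 6/18 = 12871.33
Part 2: 38614 × 4/18 = 8580.89
Part 3: 38614 × 8/18 = 17161.78
= Part 1: $12871.33, Part 2: $8580.89, Part 3: $17161.78

Part 1: $12871.33, Part 2: $8580.89, Part 3: $17161.78


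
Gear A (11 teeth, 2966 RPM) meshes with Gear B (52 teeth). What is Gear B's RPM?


Gear ratio = 11:52 = 11:52
RPM_B = RPM_A × (teeth_A / teeth_B)
= 2966 × (11/52)
= 627.4 RPM

627.4 RPM


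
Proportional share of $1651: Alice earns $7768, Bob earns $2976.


Total income = 7768 + 2976 = $10744
Alice: $1651 × 7768/10744 = $1193.69
Bob: $1651 × 2976/10744 = $457.31
= Alice: $1193.69, Bob: $457.31

Alice: $1193.69, Bob: $457.31


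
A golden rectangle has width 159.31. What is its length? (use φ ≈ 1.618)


φ = (1 + √5) / 2 ≈ 1.618
Length = width × φ = 159.31 × 1.618 = 257.76358
≈ 257.76

257.76


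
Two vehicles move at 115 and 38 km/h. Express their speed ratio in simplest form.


Ratio = 115:38
GCD = 1
Simplified = 115:38
Time ratio (same distance) = 38:115
Speed ratio = 115:38

115:38


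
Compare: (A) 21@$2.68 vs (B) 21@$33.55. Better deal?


Deal A: $2.68/21 = $0.1276/unit
Deal B: $33.55/21 = $1.5976/unit
A is cheaper per unit
= Deal A

Deal A


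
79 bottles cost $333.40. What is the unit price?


Unit rate = total / quantity
= 333.40 / 79
= $4.22 per unit

$4.22 per unit


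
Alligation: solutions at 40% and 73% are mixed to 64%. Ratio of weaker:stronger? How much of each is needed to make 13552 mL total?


Let x parts of 40% mix with y parts of 73%.
40x + 73y = 64(x + y)
40x + 73y = 64x + 64y
x(40 - 64) = y(64 - 73)
x/y = (73 - 64)/(64 - 40) = 9/24
Simplify: 3:8
Total parts = 11; one part = 13552/11 = 1232.00 mL
40% solution: 3×1232.00 = 3696.00 mL
73% solution: 8×1232.00 = 9856.00 mL
= ratio 3:8; 3696.00 mL and 9856.00 mL

ratio 3:8; 3696.00 mL and 9856.00 mL


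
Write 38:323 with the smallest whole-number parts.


GCD(38, 323) = 19
38/19 : 323/19
= 2:17

2:17


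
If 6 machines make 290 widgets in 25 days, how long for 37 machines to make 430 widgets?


Days ∝ work / workers, so d₂ = d₁ × (m₁/m₂) × (w₂/w₁)
Workers factor (inverse): 6/37 ≈ 0.1622
Work factor (direct): 430/290 ≈ 1.4828
d₂ = 25 × 6/37 × 430/290 = (25 × 6 × 430) / (37 × 290) = 64500/10730
≈ 6.01 days

6.01 days


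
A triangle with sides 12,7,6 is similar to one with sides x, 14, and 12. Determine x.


Scale factor = 14/7 = 2
Missing side = 12 × 2
= 24.0

24.0


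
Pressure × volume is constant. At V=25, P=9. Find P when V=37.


Inverse proportion: x × y = constant
k = 25 × 9 = 225
y₂ = k / 37 = 225 / 37
= 6.08

6.08
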